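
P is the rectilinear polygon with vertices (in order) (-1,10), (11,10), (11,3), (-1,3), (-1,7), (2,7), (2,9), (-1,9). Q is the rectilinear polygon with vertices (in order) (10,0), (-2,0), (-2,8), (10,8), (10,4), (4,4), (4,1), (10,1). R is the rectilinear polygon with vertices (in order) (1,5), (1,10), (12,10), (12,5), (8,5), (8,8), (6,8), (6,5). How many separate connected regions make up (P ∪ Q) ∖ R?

2

(P ∪ Q) ∖ R splits into 2 disjoint pieces (area 65, area 2).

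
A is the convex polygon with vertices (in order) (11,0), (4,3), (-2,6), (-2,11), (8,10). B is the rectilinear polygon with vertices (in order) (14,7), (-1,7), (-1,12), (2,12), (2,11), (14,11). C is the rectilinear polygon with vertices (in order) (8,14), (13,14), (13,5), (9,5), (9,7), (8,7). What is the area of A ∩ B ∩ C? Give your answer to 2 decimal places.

1.35

The intersection is the polygon with vertices (8.9,7), (8,7), (8,10).
By the shoelace formula its area is 1.35.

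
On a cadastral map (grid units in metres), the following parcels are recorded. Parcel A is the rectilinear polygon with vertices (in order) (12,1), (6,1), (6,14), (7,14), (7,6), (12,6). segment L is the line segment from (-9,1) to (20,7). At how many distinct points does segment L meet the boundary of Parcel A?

The segment meets the boundary at (12,5.345), (6,4.103).

2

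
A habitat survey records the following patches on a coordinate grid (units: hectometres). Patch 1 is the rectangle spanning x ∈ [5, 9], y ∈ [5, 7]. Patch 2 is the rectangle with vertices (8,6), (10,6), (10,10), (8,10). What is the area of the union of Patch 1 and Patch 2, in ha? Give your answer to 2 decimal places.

15.00

By inclusion–exclusion:
Individual areas: |Patch 1| = 8, |Patch 2| = 8.
|Patch 1∩Patch 2|: x∈[8,9], y∈[6,7] → 1·1 = 1.
|Patch 1 ∪ Patch 2| = 16 − 1 = 15.00.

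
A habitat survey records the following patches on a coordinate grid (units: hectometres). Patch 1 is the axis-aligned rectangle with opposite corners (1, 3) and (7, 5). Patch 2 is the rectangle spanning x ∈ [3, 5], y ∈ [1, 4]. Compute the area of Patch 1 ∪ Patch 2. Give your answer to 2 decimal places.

By inclusion–exclusion:
Individual areas: |Patch 1| = 12, |Patch 2| = 6.
|Patch 1∩Patch 2|: x∈[3,5], y∈[3,4] → 2·1 = 2.
|Patch 1 ∪ Patch 2| = 18 − 2 = 16.00.

16.00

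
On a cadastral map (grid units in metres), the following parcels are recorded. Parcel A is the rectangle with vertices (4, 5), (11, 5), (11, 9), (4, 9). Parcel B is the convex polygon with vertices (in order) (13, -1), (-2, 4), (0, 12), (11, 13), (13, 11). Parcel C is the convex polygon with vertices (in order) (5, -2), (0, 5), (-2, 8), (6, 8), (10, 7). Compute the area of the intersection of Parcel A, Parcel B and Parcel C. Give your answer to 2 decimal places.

The intersection is the polygon with vertices (4,8), (6,8), (10,7), (8.889,5), (4,5).
By the shoelace formula its area is 14.89.

14.89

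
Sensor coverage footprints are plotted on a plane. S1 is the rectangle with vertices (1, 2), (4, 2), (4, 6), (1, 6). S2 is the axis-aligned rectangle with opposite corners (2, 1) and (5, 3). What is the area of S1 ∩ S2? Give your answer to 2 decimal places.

|S1∩S2|: x∈[2,4], y∈[2,3] → 2·1 = 2.

2.00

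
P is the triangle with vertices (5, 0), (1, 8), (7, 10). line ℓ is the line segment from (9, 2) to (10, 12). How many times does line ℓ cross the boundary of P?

The segment lies entirely outside P and never meets its boundary.

0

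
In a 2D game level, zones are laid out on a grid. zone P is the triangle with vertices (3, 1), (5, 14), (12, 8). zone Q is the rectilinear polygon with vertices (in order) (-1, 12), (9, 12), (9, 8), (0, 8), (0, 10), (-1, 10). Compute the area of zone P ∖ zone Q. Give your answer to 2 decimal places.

|zone P| = 51.5, |zone P∩zone Q| = 17.2711.
|zone P ∖ zone Q| = |zone P| − |zone P∩zone Q| = 51.5 − 17.2711 = 34.23.

34.23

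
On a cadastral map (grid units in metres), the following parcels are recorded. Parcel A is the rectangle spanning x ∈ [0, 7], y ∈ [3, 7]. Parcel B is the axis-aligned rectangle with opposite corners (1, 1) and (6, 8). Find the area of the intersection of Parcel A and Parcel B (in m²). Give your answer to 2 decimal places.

20.00

|Parcel A∩Parcel B|: x∈[1,6], y∈[3,7] → 5·4 = 20.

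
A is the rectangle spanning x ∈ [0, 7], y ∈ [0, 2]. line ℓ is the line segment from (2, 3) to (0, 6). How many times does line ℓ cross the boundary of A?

The segment lies entirely outside A and never meets its boundary.

0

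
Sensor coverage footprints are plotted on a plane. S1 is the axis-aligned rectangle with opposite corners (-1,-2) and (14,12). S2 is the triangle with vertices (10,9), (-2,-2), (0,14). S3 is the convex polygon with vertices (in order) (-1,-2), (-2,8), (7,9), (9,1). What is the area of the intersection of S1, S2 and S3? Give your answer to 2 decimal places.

The intersection is the polygon with vertices (-1,-1.083), (-1,6), (-0.732,8.141), (7,9), (7.559,6.763).
By the shoelace formula its area is 48.26.

48.26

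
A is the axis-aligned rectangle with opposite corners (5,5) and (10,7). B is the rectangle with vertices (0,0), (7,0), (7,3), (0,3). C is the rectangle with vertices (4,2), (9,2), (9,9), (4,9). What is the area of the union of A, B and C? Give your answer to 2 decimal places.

By inclusion–exclusion:
Individual areas: |A| = 10, |B| = 21, |C| = 35.
|A∩B| = 0 (no overlap).
|A∩C|: x∈[5,9], y∈[5,7] → 4·2 = 8.
|B∩C|: x∈[4,7], y∈[2,3] → 3·1 = 3.
|A∩B∩C| = 0.
|A ∪ B ∪ C| = 66 − 11 + 0 = 55.00.

55.00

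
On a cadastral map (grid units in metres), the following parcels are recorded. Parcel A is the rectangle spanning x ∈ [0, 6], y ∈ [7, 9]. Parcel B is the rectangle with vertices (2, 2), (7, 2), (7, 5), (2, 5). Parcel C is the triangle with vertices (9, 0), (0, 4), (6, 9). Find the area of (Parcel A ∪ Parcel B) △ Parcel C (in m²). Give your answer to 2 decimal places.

29.48

|Parcel A ∪ Parcel B| = 27.
|(Parcel A ∪ Parcel B) ∩ Parcel C| = 16.0111.
|(Parcel A ∪ Parcel B) △ Parcel C| = 27 + 34.5 − 32.0222 = 29.48.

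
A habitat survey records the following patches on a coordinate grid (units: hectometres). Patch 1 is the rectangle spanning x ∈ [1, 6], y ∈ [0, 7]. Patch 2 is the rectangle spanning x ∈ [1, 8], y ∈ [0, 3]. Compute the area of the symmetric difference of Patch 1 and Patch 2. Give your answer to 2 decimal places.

26.00

|Patch 1∩Patch 2|: x∈[1,6], y∈[0,3] → 5·3 = 15.
|Patch 1 △ Patch 2| = |Patch 1| + |Patch 2| − 2·|Patch 1∩Patch 2| = 35 + 21 − 30 = 26.00.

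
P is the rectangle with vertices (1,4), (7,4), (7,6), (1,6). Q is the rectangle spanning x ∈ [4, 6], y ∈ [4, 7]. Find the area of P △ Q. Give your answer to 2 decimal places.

10.00

|P∩Q|: x∈[4,6], y∈[4,6] → 2·2 = 4.
|P △ Q| = |P| + |Q| − 2·|P∩Q| = 12 + 6 − 8 = 10.00.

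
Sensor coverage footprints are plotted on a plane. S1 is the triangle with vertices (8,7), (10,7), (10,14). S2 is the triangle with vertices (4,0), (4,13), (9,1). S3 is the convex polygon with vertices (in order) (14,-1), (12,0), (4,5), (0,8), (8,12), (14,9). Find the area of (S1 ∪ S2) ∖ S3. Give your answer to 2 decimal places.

17.15

|S1 ∪ S2| = 39.5.
|(S1 ∪ S2) ∩ S3| = 22.3514.
|(S1 ∪ S2) ∖ S3| = 39.5 − 22.3514 = 17.15.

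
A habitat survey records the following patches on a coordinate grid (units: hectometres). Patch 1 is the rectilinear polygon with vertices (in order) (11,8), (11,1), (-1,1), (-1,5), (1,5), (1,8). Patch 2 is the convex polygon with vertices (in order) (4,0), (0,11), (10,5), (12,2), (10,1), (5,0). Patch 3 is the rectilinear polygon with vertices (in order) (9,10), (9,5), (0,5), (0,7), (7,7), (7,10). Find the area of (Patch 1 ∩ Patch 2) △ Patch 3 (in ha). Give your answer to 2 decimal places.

47.49

|Patch 1 ∩ Patch 2| = 48.9545.
|(Patch 1 ∩ Patch 2) ∩ Patch 3| = 12.7303.
|(Patch 1 ∩ Patch 2) △ Patch 3| = 48.9545 + 24 − 25.4606 = 47.49.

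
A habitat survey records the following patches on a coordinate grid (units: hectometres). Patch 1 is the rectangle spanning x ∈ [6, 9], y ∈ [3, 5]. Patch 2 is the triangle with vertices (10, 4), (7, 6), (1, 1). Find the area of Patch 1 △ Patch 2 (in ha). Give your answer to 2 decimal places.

|Patch 1| = 6, |Patch 2| = 13.5, |Patch 1∩Patch 2| = 5.25.
|Patch 1 △ Patch 2| = |Patch 1| + |Patch 2| − 2·|Patch 1∩Patch 2| = 6 + 13.5 − 10.5 = 9.00.

9.00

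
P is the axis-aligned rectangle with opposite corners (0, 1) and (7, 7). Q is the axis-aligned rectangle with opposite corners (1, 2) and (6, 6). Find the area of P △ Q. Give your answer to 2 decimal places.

|P∩Q|: x∈[1,6], y∈[2,6] → 5·4 = 20.
|P △ Q| = |P| + |Q| − 2·|P∩Q| = 42 + 20 − 40 = 22.00.

22.00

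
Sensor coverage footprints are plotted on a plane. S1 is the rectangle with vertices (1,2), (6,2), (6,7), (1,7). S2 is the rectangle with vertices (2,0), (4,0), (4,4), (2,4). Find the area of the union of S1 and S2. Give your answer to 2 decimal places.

By inclusion–exclusion:
Individual areas: |S1| = 25, |S2| = 8.
|S1∩S2|: x∈[2,4], y∈[2,4] → 2·2 = 4.
|S1 ∪ S2| = 33 − 4 = 29.00.

29.00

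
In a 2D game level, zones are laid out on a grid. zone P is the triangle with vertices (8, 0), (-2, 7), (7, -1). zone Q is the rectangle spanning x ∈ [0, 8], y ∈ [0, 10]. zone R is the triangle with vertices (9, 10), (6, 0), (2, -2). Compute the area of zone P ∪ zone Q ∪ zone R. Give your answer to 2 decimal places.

85.08

By inclusion–exclusion:
Individual areas: |zone P| = 8.5, |zone Q| = 80, |zone R| = 17.
|zone P∩zone Q| = 7.0597.
|zone P∩zone R| = 2.5043.
|zone Q∩zone R| = 13.3571.
|zone P∩zone Q∩zone R| = 2.5018.
|zone P ∪ zone Q ∪ zone R| = 105.5 − 22.9212 + 2.5018 = 85.08.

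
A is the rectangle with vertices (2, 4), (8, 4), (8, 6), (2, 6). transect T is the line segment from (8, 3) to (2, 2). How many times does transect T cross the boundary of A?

0

The segment lies entirely outside A and never meets its boundary.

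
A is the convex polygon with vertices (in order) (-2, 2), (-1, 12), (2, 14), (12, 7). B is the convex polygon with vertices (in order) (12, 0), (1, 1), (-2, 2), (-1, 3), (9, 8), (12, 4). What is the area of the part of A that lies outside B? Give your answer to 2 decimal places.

|A| = 88, |A∩B| = 15.162.
|A ∖ B| = |A| − |A∩B| = 88 − 15.162 = 72.84.

72.84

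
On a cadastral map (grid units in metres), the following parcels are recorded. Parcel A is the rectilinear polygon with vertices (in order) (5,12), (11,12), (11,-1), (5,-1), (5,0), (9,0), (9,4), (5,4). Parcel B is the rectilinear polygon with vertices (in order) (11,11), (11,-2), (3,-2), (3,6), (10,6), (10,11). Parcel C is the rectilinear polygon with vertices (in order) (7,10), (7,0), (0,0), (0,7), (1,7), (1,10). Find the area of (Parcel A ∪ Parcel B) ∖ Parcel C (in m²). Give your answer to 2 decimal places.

|Parcel A ∪ Parcel B| = 100.
|(Parcel A ∪ Parcel B) ∩ Parcel C| = 32.
|(Parcel A ∪ Parcel B) ∖ Parcel C| = 100 − 32 = 68.00.

68.00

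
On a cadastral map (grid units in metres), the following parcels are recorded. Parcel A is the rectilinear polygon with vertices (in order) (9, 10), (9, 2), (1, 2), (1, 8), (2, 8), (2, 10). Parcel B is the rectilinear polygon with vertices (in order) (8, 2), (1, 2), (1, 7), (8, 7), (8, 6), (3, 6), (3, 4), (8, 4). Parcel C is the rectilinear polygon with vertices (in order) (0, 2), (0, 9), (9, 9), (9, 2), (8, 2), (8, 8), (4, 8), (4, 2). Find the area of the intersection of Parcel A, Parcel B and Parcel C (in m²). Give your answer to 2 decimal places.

13.00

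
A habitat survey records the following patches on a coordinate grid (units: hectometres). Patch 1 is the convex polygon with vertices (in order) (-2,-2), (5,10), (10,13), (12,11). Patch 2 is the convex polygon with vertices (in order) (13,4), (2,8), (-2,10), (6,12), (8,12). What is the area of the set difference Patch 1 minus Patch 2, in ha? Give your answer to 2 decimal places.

27.04

|Patch 1| = 46.5, |Patch 1∩Patch 2| = 19.4602.
|Patch 1 ∖ Patch 2| = |Patch 1| − |Patch 1∩Patch 2| = 46.5 − 19.4602 = 27.04.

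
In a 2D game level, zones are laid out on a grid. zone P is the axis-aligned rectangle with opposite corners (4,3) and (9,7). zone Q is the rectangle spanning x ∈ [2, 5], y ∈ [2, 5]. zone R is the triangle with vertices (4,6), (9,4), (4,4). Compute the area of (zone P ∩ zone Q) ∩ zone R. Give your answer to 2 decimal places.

1.00

The region (zone P ∩ zone Q) ∩ zone R is the polygon with vertices (4,5), (5,5), (5,4), (4,4).
By the shoelace formula its area is 1.00.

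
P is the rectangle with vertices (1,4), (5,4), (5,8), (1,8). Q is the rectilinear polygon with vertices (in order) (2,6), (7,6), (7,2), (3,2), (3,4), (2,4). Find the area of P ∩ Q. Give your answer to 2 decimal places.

The intersection is the polygon with vertices (5,4), (3,4), (2,4), (2,6), (5,6).
By the shoelace formula its area is 6.00.

6.00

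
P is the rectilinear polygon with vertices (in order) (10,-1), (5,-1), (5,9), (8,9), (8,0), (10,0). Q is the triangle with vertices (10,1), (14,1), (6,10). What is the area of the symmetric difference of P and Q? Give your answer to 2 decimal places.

45.94

|P| = 32, |Q| = 18, |P∩Q| = 2.0278.
|P △ Q| = |P| + |Q| − 2·|P∩Q| = 32 + 18 − 4.0556 = 45.94.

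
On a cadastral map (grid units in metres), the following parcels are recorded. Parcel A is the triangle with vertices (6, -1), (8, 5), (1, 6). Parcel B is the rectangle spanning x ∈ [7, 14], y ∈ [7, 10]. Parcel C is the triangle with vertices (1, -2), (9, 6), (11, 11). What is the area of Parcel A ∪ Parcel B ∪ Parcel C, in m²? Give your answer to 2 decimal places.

47.89

By inclusion–exclusion:
Individual areas: |Parcel A| = 22, |Parcel B| = 21, |Parcel C| = 12.
|Parcel A∩Parcel B| = 0.
|Parcel A∩Parcel C| = 4.3403.
|Parcel B∩Parcel C| = 2.7692.
|Parcel A∩Parcel B∩Parcel C| = 0.
|Parcel A ∪ Parcel B ∪ Parcel C| = 55 − 7.1095 + 0 = 47.89.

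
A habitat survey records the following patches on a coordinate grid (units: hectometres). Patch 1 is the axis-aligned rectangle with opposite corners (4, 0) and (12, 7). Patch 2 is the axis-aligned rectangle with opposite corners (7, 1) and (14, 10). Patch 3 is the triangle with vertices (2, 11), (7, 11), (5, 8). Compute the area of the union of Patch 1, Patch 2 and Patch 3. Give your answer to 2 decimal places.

96.50

By inclusion–exclusion:
Individual areas: |Patch 1| = 56, |Patch 2| = 63, |Patch 3| = 7.5.
|Patch 1∩Patch 2|: x∈[7,12], y∈[1,7] → 5·6 = 30.
|Patch 1∩Patch 3| = 0.
|Patch 2∩Patch 3| = 0.
|Patch 1∩Patch 2∩Patch 3| = 0.
|Patch 1 ∪ Patch 2 ∪ Patch 3| = 126.5 − 30 + 0 = 96.50.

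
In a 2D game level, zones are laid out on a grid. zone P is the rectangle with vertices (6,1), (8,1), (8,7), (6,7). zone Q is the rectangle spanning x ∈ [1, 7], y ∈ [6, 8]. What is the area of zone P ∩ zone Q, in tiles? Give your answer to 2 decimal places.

1.00

|zone P∩zone Q|: x∈[6,7], y∈[6,7] → 1·1 = 1.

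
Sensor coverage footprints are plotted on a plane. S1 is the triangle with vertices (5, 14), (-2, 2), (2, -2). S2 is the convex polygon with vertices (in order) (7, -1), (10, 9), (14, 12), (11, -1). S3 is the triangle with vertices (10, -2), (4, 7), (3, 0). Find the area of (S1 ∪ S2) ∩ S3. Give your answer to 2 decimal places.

2.82

The region (S1 ∪ S2) ∩ S3 is the polygon with vertices (7.724,1.414), (9.333,-1), (7,-1).
By the shoelace formula its area is 2.82.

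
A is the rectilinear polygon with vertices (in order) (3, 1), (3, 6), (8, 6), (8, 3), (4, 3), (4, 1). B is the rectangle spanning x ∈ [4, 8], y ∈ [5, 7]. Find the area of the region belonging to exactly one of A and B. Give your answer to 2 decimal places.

17.00

|A| = 17, |B| = 8, |A∩B| = 4.
|A △ B| = |A| + |B| − 2·|A∩B| = 17 + 8 − 8 = 17.00.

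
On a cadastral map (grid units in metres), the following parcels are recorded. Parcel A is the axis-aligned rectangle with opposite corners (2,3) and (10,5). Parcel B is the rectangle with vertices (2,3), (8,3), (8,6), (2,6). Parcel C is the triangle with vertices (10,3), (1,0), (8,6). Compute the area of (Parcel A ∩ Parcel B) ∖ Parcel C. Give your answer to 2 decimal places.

|Parcel A ∩ Parcel B| = 12.
|(Parcel A ∩ Parcel B) ∩ Parcel C| = 4.6667.
|(Parcel A ∩ Parcel B) ∖ Parcel C| = 12 − 4.6667 = 7.33.

7.33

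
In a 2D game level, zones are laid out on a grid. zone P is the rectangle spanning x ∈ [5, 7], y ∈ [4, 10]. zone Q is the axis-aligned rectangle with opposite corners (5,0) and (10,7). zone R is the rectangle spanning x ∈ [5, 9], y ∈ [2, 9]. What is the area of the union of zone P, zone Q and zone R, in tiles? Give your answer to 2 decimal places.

By inclusion–exclusion:
Individual areas: |zone P| = 12, |zone Q| = 35, |zone R| = 28.
|zone P∩zone Q|: x∈[5,7], y∈[4,7] → 2·3 = 6.
|zone P∩zone R|: x∈[5,7], y∈[4,9] → 2·5 = 10.
|zone Q∩zone R|: x∈[5,9], y∈[2,7] → 4·5 = 20.
|zone P∩zone Q∩zone R| = 6.
|zone P ∪ zone Q ∪ zone R| = 75 − 36 + 6 = 45.00.

45.00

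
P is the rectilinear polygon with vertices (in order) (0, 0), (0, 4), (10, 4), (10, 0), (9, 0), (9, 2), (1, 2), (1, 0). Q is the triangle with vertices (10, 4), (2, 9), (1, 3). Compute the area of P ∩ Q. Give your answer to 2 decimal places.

4.42

The intersection is the polygon with vertices (10,4), (1,3), (1.167,4).
By the shoelace formula its area is 4.42.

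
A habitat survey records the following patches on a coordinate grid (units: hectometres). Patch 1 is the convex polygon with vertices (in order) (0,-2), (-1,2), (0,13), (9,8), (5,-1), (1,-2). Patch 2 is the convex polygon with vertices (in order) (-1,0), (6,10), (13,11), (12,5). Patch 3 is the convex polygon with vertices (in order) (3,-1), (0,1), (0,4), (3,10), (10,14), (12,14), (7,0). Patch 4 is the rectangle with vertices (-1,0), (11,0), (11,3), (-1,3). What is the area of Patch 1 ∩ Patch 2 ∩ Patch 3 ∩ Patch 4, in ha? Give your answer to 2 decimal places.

7.85

The intersection is the polygon with vertices (6.773,2.99), (0.585,0.61), (0,1), (0,1.429), (1.1,3), (6.778,3).
By the shoelace formula its area is 7.85.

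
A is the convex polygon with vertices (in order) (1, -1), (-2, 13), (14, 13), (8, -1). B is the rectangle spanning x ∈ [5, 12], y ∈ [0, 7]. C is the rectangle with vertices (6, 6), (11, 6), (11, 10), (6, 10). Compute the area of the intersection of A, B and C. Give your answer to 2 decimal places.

The intersection is the polygon with vertices (11,7), (11,6), (6,6), (6,7).
By the shoelace formula its area is 5.00.

5.00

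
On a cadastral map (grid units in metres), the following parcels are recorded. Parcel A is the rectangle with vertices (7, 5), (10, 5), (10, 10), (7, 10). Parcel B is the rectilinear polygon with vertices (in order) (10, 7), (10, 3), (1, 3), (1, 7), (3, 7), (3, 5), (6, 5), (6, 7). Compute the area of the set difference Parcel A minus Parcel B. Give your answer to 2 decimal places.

|Parcel A| = 15, |Parcel A∩Parcel B| = 6.
|Parcel A ∖ Parcel B| = |Parcel A| − |Parcel A∩Parcel B| = 15 − 6 = 9.00.

9.00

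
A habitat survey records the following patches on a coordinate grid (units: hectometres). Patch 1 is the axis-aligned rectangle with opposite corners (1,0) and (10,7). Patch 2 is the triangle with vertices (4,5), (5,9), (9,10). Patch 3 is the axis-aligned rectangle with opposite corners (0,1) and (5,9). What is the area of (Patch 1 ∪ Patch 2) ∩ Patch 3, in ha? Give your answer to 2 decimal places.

The region (Patch 1 ∪ Patch 2) ∩ Patch 3 is the polygon with vertices (1,7), (4.5,7), (5,9), (5,1), (1,1).
By the shoelace formula its area is 24.50.

24.50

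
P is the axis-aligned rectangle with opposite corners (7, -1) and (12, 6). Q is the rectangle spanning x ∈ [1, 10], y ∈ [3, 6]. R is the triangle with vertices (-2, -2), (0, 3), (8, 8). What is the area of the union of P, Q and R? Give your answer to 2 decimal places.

62.01

By inclusion–exclusion:
Individual areas: |P| = 35, |Q| = 27, |R| = 15.
|P∩Q|: x∈[7,10], y∈[3,6] → 3·3 = 9.
|P∩R| = 0.
|Q∩R| = 5.9875.
|P∩Q∩R| = 0.
|P ∪ Q ∪ R| = 77 − 14.9875 + 0 = 62.01.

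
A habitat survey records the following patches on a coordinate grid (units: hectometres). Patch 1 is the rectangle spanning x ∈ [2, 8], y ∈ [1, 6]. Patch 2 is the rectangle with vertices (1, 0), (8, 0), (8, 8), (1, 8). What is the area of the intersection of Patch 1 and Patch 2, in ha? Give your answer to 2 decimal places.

|Patch 1∩Patch 2|: x∈[2,8], y∈[1,6] → 6·5 = 30.

30.00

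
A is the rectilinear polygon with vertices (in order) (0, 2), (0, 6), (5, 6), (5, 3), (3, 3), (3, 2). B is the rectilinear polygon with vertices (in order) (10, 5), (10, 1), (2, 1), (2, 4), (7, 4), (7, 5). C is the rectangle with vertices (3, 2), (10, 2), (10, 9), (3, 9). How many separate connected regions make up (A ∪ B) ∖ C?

(A ∪ B) ∖ C is a single connected region.

1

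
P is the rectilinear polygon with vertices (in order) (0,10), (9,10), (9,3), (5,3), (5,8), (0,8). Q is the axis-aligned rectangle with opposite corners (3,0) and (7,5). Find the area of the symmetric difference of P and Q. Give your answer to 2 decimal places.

|P| = 38, |Q| = 20, |P∩Q| = 4.
|P △ Q| = |P| + |Q| − 2·|P∩Q| = 38 + 20 − 8 = 50.00.

50.00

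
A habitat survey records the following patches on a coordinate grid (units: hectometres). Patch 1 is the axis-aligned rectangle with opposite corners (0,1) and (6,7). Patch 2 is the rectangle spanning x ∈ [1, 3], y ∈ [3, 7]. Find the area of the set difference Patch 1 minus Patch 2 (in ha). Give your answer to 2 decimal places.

28.00

|Patch 1∩Patch 2|: x∈[1,3], y∈[3,7] → 2·4 = 8.
|Patch 1| = 36.
|Patch 1 ∖ Patch 2| = |Patch 1| − |Patch 1∩Patch 2| = 36 − 8 = 28.00.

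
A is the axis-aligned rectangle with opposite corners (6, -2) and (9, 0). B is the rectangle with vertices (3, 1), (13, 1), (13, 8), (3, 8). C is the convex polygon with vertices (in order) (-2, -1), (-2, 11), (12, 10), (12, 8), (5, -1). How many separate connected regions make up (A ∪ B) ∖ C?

(A ∪ B) ∖ C splits into 2 disjoint pieces (area 6, area 26.0556).

2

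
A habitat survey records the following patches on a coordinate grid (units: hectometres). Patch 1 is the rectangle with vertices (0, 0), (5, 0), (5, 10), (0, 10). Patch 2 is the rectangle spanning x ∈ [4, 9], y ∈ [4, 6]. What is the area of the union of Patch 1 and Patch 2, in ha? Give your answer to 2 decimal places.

58.00

By inclusion–exclusion:
Individual areas: |Patch 1| = 50, |Patch 2| = 10.
|Patch 1∩Patch 2|: x∈[4,5], y∈[4,6] → 1·2 = 2.
|Patch 1 ∪ Patch 2| = 60 − 2 = 58.00.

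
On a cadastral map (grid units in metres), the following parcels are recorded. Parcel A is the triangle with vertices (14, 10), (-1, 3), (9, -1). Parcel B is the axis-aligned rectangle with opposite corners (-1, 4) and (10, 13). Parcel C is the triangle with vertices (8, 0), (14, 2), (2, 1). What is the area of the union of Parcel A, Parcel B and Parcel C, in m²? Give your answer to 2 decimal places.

By inclusion–exclusion:
Individual areas: |Parcel A| = 65, |Parcel B| = 99, |Parcel C| = 9.
|Parcel A∩Parcel B| = 18.3048.
|Parcel A∩Parcel C| = 6.2659.
|Parcel B∩Parcel C| = 0.
|Parcel A∩Parcel B∩Parcel C| = 0.
|Parcel A ∪ Parcel B ∪ Parcel C| = 173 − 24.5707 + 0 = 148.43.

148.43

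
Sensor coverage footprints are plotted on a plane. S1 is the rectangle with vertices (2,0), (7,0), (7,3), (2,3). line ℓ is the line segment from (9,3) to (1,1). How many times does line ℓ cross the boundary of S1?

The segment meets the boundary at (2,1.25), (7,2.5).

2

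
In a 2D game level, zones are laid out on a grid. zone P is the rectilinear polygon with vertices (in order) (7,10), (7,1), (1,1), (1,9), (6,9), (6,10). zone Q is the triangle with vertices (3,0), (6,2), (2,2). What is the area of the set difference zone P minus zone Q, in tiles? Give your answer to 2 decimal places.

46.00

|zone P| = 49, |zone P∩zone Q| = 3.
|zone P ∖ zone Q| = |zone P| − |zone P∩zone Q| = 49 − 3 = 46.00.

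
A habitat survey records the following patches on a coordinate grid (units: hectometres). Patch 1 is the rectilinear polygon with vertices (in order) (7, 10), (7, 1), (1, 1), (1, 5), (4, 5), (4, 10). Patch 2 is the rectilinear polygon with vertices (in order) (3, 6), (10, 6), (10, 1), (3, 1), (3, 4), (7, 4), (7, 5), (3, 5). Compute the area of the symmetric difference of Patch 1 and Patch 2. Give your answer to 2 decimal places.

40.00

|Patch 1| = 39, |Patch 2| = 31, |Patch 1∩Patch 2| = 15.
|Patch 1 △ Patch 2| = |Patch 1| + |Patch 2| − 2·|Patch 1∩Patch 2| = 39 + 31 − 30 = 40.00.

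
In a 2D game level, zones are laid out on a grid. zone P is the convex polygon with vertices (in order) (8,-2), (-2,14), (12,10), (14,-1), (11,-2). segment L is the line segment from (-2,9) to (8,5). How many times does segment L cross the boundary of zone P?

1

The segment meets the boundary at (2.167,7.333).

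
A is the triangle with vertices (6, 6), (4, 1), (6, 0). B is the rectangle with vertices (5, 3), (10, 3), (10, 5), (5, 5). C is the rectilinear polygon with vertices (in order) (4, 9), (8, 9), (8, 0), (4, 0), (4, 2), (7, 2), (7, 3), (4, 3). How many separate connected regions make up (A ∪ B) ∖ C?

2

(A ∪ B) ∖ C splits into 2 disjoint pieces (area 4, area 1.4).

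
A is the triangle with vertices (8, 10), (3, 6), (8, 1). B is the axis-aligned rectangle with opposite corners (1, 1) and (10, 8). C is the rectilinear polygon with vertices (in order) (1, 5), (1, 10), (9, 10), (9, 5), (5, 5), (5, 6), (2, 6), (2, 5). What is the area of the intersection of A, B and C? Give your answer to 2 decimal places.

10.50

The intersection is the polygon with vertices (5.5,8), (8,8), (8,5), (5,5), (5,6), (3,6).
By the shoelace formula its area is 10.50.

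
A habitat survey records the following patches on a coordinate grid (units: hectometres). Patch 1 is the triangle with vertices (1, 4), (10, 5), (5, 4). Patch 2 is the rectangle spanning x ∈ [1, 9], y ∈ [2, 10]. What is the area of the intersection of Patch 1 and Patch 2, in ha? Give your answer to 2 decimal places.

The intersection is the polygon with vertices (9,4.889), (9,4.8), (5,4), (1,4).
By the shoelace formula its area is 1.96.

1.96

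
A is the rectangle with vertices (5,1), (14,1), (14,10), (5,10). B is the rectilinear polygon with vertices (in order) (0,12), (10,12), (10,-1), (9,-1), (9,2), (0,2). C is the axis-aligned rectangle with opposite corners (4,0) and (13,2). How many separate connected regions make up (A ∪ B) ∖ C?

2

(A ∪ B) ∖ C splits into 2 disjoint pieces (area 133, area 1).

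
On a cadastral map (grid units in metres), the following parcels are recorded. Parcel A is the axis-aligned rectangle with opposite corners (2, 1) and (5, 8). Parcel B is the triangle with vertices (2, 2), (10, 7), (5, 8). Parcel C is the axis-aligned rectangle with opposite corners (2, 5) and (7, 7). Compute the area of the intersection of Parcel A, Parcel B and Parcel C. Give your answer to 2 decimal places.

2.00

The intersection is the polygon with vertices (4.5,7), (5,7), (5,5), (3.5,5).
By the shoelace formula its area is 2.00.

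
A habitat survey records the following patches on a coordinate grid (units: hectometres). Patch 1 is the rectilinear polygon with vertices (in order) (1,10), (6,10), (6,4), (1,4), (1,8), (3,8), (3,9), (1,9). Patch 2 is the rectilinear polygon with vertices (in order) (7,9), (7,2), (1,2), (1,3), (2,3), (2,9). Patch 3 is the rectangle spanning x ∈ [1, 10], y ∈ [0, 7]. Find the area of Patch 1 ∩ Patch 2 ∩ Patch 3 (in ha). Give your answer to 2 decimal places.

The intersection is the polygon with vertices (2,4), (2,7), (6,7), (6,4).
By the shoelace formula its area is 12.00.

12.00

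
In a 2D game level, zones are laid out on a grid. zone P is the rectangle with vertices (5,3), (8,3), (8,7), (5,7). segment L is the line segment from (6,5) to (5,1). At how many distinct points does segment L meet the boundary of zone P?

The segment meets the boundary at (5.5,3).

1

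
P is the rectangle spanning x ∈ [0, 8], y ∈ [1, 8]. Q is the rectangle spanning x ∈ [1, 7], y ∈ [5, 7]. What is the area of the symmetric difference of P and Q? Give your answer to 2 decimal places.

|P∩Q|: x∈[1,7], y∈[5,7] → 6·2 = 12.
|P △ Q| = |P| + |Q| − 2·|P∩Q| = 56 + 12 − 24 = 44.00.

44.00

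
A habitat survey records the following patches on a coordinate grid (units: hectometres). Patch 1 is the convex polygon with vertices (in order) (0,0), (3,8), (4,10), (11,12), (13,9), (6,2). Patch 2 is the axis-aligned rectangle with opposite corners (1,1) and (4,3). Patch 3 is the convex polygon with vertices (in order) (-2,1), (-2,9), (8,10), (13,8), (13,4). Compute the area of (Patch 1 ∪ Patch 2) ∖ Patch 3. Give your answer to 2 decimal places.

|Patch 1 ∪ Patch 2| = 74.6875.
|(Patch 1 ∪ Patch 2) ∩ Patch 3| = 55.2082.
|(Patch 1 ∪ Patch 2) ∖ Patch 3| = 74.6875 − 55.2082 = 19.48.

19.48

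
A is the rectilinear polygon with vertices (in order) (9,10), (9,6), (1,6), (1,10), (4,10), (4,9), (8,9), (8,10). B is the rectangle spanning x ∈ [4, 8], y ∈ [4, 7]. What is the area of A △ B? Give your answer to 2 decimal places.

|A| = 28, |B| = 12, |A∩B| = 4.
|A △ B| = |A| + |B| − 2·|A∩B| = 28 + 12 − 8 = 32.00.

32.00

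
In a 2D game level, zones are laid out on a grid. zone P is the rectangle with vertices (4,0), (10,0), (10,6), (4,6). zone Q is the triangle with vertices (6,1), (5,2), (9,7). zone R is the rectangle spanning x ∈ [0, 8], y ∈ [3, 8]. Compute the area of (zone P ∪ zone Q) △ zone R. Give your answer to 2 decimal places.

52.15

|zone P ∪ zone Q| = 36.15.
|(zone P ∪ zone Q) ∩ zone R| = 12.
|(zone P ∪ zone Q) △ zone R| = 36.15 + 40 − 24 = 52.15.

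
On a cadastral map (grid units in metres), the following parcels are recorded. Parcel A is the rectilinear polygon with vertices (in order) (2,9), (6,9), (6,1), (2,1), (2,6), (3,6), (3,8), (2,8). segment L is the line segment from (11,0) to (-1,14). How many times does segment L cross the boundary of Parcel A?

The segment meets the boundary at (3.286,9), (6,5.833).

2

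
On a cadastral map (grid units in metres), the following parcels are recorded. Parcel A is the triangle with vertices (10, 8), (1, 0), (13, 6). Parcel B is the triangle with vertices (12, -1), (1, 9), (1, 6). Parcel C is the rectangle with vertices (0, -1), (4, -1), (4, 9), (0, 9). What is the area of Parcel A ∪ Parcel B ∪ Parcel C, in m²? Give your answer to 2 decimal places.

By inclusion–exclusion:
Individual areas: |Parcel A| = 21, |Parcel B| = 16.5, |Parcel C| = 40.
|Parcel A∩Parcel B| = 2.178.
|Parcel A∩Parcel C| = 1.75.
|Parcel B∩Parcel C| = 7.7727.
|Parcel A∩Parcel B∩Parcel C| = 0.
|Parcel A ∪ Parcel B ∪ Parcel C| = 77.5 − 11.7007 + 0 = 65.80.

65.80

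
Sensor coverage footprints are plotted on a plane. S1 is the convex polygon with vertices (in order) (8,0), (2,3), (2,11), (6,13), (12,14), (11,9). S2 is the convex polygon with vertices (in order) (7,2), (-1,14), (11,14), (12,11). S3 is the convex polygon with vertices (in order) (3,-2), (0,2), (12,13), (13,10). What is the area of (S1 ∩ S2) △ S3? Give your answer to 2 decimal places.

71.88

|S1 ∩ S2| = 65.4852.
|(S1 ∩ S2) ∩ S3| = 27.5541.
|(S1 ∩ S2) △ S3| = 65.4852 + 61.5 − 55.1082 = 71.88.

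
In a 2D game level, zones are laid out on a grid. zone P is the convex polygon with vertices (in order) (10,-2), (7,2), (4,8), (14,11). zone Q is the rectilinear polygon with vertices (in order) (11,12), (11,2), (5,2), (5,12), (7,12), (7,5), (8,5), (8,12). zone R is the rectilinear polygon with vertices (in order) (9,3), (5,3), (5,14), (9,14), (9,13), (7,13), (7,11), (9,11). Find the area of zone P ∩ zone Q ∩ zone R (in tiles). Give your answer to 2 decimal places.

17.30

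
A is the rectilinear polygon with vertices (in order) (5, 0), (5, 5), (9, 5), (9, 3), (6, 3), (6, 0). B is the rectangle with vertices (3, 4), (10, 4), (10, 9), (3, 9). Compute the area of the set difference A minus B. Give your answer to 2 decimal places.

7.00

|A| = 11, |A∩B| = 4.
|A ∖ B| = |A| − |A∩B| = 11 − 4 = 7.00.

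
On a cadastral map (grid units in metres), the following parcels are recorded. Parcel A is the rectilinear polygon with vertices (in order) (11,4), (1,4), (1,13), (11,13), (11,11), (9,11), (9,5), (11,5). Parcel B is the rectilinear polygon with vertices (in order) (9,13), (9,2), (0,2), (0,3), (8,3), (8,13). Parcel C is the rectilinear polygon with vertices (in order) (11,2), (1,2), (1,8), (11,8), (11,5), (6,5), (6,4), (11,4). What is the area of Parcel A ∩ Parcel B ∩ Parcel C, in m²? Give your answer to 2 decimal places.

3.00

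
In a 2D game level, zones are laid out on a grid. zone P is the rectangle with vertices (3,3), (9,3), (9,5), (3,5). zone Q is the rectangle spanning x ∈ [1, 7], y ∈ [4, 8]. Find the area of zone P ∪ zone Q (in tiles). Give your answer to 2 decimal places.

By inclusion–exclusion:
Individual areas: |zone P| = 12, |zone Q| = 24.
|zone P∩zone Q|: x∈[3,7], y∈[4,5] → 4·1 = 4.
|zone P ∪ zone Q| = 36 − 4 = 32.00.

32.00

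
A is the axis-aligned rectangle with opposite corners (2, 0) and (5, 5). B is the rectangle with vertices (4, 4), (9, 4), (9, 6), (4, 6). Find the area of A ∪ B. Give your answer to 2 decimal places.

24.00

By inclusion–exclusion:
Individual areas: |A| = 15, |B| = 10.
|A∩B|: x∈[4,5], y∈[4,5] → 1·1 = 1.
|A ∪ B| = 25 − 1 = 24.00.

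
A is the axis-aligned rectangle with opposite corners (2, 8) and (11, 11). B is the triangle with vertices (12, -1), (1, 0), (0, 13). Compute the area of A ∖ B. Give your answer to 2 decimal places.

|A| = 27, |A∩B| = 3.0476.
|A ∖ B| = |A| − |A∩B| = 27 − 3.0476 = 23.95.

23.95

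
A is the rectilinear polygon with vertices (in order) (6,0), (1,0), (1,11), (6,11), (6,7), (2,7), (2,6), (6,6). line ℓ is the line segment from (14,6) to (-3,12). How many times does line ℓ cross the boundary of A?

The segment meets the boundary at (1,10.588), (6,8.824).

2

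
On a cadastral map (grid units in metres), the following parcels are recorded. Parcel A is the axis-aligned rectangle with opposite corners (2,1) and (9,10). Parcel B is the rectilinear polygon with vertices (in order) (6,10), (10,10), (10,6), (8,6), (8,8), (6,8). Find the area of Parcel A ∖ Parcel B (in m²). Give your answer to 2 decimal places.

|Parcel A| = 63, |Parcel A∩Parcel B| = 8.
|Parcel A ∖ Parcel B| = |Parcel A| − |Parcel A∩Parcel B| = 63 − 8 = 55.00.

55.00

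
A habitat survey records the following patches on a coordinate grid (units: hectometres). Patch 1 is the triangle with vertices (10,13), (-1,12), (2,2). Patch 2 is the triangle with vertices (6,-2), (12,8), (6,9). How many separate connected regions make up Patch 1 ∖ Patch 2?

1

Patch 1 ∖ Patch 2 is a single connected region.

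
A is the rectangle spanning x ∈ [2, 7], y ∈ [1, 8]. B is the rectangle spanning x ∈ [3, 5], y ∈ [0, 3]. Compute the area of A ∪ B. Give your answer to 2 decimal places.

By inclusion–exclusion:
Individual areas: |A| = 35, |B| = 6.
|A∩B|: x∈[3,5], y∈[1,3] → 2·2 = 4.
|A ∪ B| = 41 − 4 = 37.00.

37.00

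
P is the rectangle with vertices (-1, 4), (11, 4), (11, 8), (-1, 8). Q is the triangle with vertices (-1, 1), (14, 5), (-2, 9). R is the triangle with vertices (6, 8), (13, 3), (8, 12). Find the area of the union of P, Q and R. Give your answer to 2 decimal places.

81.68

By inclusion–exclusion:
Individual areas: |P| = 48, |Q| = 62, |R| = 19.
|P∩Q| = 37.8.
|P∩R| = 8.3841.
|Q∩R| = 3.0143.
|P∩Q∩R| = 1.8805.
|P ∪ Q ∪ R| = 129 − 49.1985 + 1.8805 = 81.68.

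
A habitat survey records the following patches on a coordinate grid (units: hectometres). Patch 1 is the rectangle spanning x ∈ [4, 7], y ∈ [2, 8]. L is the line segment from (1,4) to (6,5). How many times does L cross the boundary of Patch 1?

1

The segment meets the boundary at (4,4.6).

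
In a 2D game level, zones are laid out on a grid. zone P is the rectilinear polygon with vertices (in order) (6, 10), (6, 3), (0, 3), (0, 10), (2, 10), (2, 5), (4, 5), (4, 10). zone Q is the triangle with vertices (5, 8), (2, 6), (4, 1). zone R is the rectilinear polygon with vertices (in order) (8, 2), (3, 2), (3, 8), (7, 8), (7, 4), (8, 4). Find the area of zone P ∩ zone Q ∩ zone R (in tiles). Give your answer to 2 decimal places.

4.83

The intersection is the polygon with vertices (3,3.5), (3,5), (4,5), (4,7.333), (5,8), (4.286,3), (3.2,3).
By the shoelace formula its area is 4.83.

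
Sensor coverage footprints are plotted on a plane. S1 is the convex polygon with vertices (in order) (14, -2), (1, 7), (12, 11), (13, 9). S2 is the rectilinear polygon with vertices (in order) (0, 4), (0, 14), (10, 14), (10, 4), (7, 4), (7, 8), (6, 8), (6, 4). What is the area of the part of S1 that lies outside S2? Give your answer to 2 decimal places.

|S1| = 80, |S1∩S2| = 31.2273.
|S1 ∖ S2| = |S1| − |S1∩S2| = 80 − 31.2273 = 48.77.

48.77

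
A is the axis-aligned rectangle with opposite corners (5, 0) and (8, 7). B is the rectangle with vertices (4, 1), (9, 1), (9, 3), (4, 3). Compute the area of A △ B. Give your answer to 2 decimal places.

|A∩B|: x∈[5,8], y∈[1,3] → 3·2 = 6.
|A △ B| = |A| + |B| − 2·|A∩B| = 21 + 10 − 12 = 19.00.

19.00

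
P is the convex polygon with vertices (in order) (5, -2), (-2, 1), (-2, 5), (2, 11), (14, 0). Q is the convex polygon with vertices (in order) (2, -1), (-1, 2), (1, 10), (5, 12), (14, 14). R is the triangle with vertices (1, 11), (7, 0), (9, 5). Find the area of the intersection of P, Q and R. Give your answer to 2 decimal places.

15.14

The intersection is the polygon with vertices (1.5,10.25), (1.8,10.4), (6.5,6.875), (7.538,5.923), (5.297,3.122), (1.45,10.175).
By the shoelace formula its area is 15.14.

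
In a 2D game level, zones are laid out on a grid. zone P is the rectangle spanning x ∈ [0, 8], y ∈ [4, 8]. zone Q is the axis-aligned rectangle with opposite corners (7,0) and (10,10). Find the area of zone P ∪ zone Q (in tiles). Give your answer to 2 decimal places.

58.00

By inclusion–exclusion:
Individual areas: |zone P| = 32, |zone Q| = 30.
|zone P∩zone Q|: x∈[7,8], y∈[4,8] → 1·4 = 4.
|zone P ∪ zone Q| = 62 − 4 = 58.00.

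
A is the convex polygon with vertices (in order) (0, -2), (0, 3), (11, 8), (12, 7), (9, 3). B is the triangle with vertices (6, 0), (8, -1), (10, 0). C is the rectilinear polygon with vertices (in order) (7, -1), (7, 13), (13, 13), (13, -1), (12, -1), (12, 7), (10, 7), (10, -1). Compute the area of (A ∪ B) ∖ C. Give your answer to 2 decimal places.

35.44

|A ∪ B| = 50.5.
|(A ∪ B) ∩ C| = 15.0581.
|(A ∪ B) ∖ C| = 50.5 − 15.0581 = 35.44.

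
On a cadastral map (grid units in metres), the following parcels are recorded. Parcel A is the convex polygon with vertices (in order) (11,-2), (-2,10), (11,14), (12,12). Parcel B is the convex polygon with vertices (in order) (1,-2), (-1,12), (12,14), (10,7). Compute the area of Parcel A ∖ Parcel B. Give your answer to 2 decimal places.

|Parcel A| = 112, |Parcel A∩Parcel B| = 76.6588.
|Parcel A ∖ Parcel B| = |Parcel A| − |Parcel A∩Parcel B| = 112 − 76.6588 = 35.34.

35.34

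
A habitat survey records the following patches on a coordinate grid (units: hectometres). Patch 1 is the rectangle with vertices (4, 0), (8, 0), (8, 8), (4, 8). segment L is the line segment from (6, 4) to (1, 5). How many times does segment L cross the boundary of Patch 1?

The segment meets the boundary at (4,4.4).

1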